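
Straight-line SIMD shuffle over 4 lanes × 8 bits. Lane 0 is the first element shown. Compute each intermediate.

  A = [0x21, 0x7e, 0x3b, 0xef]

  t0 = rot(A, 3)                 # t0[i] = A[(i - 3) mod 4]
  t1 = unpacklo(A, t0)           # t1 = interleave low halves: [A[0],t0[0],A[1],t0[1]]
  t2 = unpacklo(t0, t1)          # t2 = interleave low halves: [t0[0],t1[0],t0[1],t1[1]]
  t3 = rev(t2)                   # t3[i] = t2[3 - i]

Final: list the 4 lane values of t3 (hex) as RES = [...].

RES = [0x7e, 0x3b, 0x21, 0x7e]

→ t0 |7e|3b|ef|21|
→ t1 |21|7e|7e|3b|
→ t2 |7e|21|3b|7e|
→ t3 |7e|3b|21|7e|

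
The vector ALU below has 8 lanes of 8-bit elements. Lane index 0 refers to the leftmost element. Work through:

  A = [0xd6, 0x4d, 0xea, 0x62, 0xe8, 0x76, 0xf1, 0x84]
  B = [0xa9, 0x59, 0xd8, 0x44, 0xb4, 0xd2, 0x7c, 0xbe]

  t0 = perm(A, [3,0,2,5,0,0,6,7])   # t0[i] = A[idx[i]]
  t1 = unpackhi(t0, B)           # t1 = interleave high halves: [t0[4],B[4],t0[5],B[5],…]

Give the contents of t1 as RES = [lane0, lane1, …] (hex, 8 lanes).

RES = [ 0xd6  0xb4  0xd6  0xd2  0xf1  0x7c  0x84  0xbe ]

  t0: 62 d6 ea 76 d6 d6 f1 84
  t1: d6 b4 d6 d2 f1 7c 84 be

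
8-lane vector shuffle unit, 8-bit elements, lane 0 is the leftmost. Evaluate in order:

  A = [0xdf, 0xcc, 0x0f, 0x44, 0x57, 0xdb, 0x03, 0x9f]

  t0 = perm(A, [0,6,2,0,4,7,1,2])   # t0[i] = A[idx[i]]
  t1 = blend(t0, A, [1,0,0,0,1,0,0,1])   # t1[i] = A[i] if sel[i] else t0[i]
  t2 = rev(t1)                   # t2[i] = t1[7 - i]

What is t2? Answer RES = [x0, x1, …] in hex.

RES = [0x9f, 0xcc, 0x9f, 0x57, 0xdf, 0x0f, 0x03, 0xdf]

→ t0 |df|03|0f|df|57|9f|cc|0f|
→ t1 |df|03|0f|df|57|9f|cc|9f|
→ t2 |9f|cc|9f|57|df|0f|03|df|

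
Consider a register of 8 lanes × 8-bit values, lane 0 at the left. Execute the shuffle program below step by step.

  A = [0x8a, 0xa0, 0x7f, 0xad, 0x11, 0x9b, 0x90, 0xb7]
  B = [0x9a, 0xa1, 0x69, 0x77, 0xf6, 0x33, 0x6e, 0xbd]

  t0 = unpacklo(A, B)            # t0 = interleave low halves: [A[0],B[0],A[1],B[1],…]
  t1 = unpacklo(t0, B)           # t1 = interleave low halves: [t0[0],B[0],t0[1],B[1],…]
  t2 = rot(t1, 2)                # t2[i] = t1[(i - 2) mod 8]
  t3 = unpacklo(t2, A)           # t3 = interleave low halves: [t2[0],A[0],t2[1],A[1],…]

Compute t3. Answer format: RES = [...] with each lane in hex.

RES = [0xa1, 0x8a, 0x77, 0xa0, 0x8a, 0x7f, 0x9a, 0xad]

  t0: 8a 9a a0 a1 7f 69 ad 77
  t1: 8a 9a 9a a1 a0 69 a1 77
  t2: a1 77 8a 9a 9a a1 a0 69
  t3: a1 8a 77 a0 8a 7f 9a ad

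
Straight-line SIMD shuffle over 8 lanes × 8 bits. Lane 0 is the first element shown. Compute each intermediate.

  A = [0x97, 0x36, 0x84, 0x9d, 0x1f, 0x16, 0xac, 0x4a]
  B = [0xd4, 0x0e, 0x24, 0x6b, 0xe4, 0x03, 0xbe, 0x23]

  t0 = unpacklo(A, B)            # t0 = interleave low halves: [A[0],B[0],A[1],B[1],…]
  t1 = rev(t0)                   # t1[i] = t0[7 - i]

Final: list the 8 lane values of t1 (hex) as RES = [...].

RES = [0x6b, 0x9d, 0x24, 0x84, 0x0e, 0x36, 0xd4, 0x97]

t0 = [0x97, 0xd4, 0x36, 0x0e, 0x84, 0x24, 0x9d, 0x6b]
t1 = [0x6b, 0x9d, 0x24, 0x84, 0x0e, 0x36, 0xd4, 0x97]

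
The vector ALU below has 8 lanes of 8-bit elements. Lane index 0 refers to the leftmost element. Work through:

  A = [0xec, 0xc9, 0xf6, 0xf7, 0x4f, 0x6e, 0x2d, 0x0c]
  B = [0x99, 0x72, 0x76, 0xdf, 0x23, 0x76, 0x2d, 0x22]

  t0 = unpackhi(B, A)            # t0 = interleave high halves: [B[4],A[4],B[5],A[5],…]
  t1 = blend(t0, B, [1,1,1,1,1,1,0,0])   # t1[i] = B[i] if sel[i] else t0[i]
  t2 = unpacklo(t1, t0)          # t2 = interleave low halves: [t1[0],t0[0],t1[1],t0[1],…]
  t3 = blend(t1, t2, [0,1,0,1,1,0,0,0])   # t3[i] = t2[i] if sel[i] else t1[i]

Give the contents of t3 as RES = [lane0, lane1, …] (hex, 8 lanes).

t0 = [0x23, 0x4f, 0x76, 0x6e, 0x2d, 0x2d, 0x22, 0x0c]
t1 = [0x99, 0x72, 0x76, 0xdf, 0x23, 0x76, 0x22, 0x0c]
t2 = [0x99, 0x23, 0x72, 0x4f, 0x76, 0x76, 0xdf, 0x6e]
t3 = [0x99, 0x23, 0x76, 0x4f, 0x76, 0x76, 0x22, 0x0c]

RES = [0x99, 0x23, 0x76, 0x4f, 0x76, 0x76, 0x22, 0x0c]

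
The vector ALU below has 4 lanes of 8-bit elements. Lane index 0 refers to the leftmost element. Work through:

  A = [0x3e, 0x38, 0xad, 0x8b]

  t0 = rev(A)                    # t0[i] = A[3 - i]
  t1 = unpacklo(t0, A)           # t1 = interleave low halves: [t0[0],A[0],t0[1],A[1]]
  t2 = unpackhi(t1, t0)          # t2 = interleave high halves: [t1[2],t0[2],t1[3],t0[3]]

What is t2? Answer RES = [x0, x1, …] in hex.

  t0: 8b ad 38 3e
  t1: 8b 3e ad 38
  t2: ad 38 38 3e

RES = [ 0xad  0x38  0x38  0x3e ]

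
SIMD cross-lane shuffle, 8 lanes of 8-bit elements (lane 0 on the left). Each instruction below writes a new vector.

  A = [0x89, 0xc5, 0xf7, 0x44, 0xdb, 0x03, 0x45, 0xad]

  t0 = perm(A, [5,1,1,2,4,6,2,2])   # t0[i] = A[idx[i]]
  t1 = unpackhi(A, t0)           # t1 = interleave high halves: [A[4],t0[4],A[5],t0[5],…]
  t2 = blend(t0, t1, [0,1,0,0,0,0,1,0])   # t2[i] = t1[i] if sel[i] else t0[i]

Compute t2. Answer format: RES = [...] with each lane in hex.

t0 = [0x03, 0xc5, 0xc5, 0xf7, 0xdb, 0x45, 0xf7, 0xf7]
t1 = [0xdb, 0xdb, 0x03, 0x45, 0x45, 0xf7, 0xad, 0xf7]
t2 = [0x03, 0xdb, 0xc5, 0xf7, 0xdb, 0x45, 0xad, 0xf7]

RES = [ 0x03  0xdb  0xc5  0xf7  0xdb  0x45  0xad  0xf7 ]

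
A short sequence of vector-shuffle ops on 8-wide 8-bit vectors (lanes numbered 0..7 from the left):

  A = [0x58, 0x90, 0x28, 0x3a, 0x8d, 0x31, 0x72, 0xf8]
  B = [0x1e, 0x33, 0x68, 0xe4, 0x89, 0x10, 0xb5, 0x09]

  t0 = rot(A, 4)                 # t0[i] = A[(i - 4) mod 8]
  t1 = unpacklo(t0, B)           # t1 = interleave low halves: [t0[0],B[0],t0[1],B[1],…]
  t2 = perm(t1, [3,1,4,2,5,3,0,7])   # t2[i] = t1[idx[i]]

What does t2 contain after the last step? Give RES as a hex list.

→ t0 |8d|31|72|f8|58|90|28|3a|
→ t1 |8d|1e|31|33|72|68|f8|e4|
→ t2 |33|1e|72|31|68|33|8d|e4|

RES = [0x33, 0x1e, 0x72, 0x31, 0x68, 0x33, 0x8d, 0xe4]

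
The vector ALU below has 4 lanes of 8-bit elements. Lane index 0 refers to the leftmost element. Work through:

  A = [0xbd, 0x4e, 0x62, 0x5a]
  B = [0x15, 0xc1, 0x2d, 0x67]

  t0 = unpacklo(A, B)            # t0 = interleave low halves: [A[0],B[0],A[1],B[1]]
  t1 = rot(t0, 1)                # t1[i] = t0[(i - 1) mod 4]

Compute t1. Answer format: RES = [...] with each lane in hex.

RES = [0xc1, 0xbd, 0x15, 0x4e]

t0 = [0xbd, 0x15, 0x4e, 0xc1]
t1 = [0xc1, 0xbd, 0x15, 0x4e]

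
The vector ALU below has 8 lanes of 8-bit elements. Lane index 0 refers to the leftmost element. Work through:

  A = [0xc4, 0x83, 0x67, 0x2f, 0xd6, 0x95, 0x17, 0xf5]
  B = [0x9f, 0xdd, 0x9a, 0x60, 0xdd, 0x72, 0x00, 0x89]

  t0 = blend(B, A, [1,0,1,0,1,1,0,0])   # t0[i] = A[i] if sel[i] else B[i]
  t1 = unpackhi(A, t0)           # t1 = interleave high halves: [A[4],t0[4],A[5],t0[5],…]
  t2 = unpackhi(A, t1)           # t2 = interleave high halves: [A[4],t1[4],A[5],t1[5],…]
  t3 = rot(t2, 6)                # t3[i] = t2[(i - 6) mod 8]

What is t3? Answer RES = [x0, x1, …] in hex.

RES = [0x95, 0x00, 0x17, 0xf5, 0xf5, 0x89, 0xd6, 0x17]

→ t0 |c4|dd|67|60|d6|95|00|89|
→ t1 |d6|d6|95|95|17|00|f5|89|
→ t2 |d6|17|95|00|17|f5|f5|89|
→ t3 |95|00|17|f5|f5|89|d6|17|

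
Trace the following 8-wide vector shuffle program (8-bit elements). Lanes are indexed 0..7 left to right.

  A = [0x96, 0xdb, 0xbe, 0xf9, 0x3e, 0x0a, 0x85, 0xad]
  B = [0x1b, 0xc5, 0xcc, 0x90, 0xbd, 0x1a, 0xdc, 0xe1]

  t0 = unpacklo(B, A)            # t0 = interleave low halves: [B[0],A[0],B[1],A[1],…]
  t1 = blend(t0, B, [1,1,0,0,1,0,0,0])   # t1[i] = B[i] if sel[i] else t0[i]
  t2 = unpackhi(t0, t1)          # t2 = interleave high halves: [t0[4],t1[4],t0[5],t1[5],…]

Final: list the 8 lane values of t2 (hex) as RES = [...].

→ t0 |1b|96|c5|db|cc|be|90|f9|
→ t1 |1b|c5|c5|db|bd|be|90|f9|
→ t2 |cc|bd|be|be|90|90|f9|f9|

RES = [0xcc, 0xbd, 0xbe, 0xbe, 0x90, 0x90, 0xf9, 0xf9]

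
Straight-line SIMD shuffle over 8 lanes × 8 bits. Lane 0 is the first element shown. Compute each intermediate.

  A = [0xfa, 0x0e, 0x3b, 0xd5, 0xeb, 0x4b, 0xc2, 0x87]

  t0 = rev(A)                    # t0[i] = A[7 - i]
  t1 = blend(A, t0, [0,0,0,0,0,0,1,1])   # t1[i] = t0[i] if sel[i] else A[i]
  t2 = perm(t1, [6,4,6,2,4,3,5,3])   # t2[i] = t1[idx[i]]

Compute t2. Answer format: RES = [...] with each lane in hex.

  t0: 87 c2 4b eb d5 3b 0e fa
  t1: fa 0e 3b d5 eb 4b 0e fa
  t2: 0e eb 0e 3b eb d5 4b d5

RES = [ 0x0e  0xeb  0x0e  0x3b  0xeb  0xd5  0x4b  0xd5 ]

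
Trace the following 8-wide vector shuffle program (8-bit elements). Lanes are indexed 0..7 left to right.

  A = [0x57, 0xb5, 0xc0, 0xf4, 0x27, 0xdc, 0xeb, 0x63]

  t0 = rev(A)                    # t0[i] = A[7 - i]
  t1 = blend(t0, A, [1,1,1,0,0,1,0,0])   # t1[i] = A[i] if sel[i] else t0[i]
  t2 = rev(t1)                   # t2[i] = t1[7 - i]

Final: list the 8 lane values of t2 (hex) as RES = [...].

  t0: 63 eb dc 27 f4 c0 b5 57
  t1: 57 b5 c0 27 f4 dc b5 57
  t2: 57 b5 dc f4 27 c0 b5 57

RES = [ 0x57  0xb5  0xdc  0xf4  0x27  0xc0  0xb5  0x57 ]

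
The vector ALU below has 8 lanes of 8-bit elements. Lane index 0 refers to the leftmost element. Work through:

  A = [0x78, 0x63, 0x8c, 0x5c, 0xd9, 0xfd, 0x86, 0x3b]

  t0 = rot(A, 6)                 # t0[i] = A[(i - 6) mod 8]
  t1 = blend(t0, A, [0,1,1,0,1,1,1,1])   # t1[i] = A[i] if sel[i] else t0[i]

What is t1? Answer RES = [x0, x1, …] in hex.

  t0: 8c 5c d9 fd 86 3b 78 63
  t1: 8c 63 8c fd d9 fd 86 3b

RES = [ 0x8c  0x63  0x8c  0xfd  0xd9  0xfd  0x86  0x3b ]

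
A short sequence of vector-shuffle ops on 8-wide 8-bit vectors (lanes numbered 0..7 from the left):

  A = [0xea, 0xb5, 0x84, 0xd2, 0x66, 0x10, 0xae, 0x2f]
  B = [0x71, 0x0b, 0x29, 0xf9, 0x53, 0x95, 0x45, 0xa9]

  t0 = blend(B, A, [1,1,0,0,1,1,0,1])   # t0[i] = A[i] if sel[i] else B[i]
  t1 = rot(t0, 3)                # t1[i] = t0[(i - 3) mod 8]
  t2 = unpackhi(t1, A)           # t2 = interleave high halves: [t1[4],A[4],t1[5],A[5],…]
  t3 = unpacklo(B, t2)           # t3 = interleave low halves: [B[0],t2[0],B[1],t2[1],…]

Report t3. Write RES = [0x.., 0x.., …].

  t0: ea b5 29 f9 66 10 45 2f
  t1: 10 45 2f ea b5 29 f9 66
  t2: b5 66 29 10 f9 ae 66 2f
  t3: 71 b5 0b 66 29 29 f9 10

RES = [0x71, 0xb5, 0x0b, 0x66, 0x29, 0x29, 0xf9, 0x10]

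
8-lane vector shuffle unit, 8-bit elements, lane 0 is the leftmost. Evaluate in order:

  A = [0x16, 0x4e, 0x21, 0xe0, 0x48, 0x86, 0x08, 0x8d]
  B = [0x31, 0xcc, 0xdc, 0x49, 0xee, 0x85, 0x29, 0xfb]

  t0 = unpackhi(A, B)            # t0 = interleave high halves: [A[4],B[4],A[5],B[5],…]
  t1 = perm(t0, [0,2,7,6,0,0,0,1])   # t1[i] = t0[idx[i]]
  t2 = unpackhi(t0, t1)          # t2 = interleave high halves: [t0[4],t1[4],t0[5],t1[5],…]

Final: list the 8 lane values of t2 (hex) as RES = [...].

RES = [ 0x08  0x48  0x29  0x48  0x8d  0x48  0xfb  0xee ]

t0 = [0x48, 0xee, 0x86, 0x85, 0x08, 0x29, 0x8d, 0xfb]
t1 = [0x48, 0x86, 0xfb, 0x8d, 0x48, 0x48, 0x48, 0xee]
t2 = [0x08, 0x48, 0x29, 0x48, 0x8d, 0x48, 0xfb, 0xee]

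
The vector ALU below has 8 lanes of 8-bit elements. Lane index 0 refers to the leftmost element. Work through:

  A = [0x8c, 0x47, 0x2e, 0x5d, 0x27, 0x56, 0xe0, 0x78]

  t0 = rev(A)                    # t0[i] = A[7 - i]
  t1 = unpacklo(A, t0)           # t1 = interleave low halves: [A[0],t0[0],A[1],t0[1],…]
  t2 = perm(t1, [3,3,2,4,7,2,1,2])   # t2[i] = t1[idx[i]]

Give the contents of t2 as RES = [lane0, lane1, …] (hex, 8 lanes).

t0 = [0x78, 0xe0, 0x56, 0x27, 0x5d, 0x2e, 0x47, 0x8c]
t1 = [0x8c, 0x78, 0x47, 0xe0, 0x2e, 0x56, 0x5d, 0x27]
t2 = [0xe0, 0xe0, 0x47, 0x2e, 0x27, 0x47, 0x78, 0x47]

RES = [ 0xe0  0xe0  0x47  0x2e  0x27  0x47  0x78  0x47 ]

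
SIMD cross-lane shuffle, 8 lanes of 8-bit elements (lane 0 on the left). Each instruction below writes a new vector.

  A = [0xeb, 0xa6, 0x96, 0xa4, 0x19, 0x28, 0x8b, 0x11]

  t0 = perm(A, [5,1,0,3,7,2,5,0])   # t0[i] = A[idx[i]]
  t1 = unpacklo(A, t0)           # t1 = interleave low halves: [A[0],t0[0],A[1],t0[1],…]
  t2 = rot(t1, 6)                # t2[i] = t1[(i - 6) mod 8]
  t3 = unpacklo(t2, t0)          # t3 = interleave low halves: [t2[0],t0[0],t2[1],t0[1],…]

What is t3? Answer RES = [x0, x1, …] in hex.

RES = [0xa6, 0x28, 0xa6, 0xa6, 0x96, 0xeb, 0xeb, 0xa4]

  t0: 28 a6 eb a4 11 96 28 eb
  t1: eb 28 a6 a6 96 eb a4 a4
  t2: a6 a6 96 eb a4 a4 eb 28
  t3: a6 28 a6 a6 96 eb eb a4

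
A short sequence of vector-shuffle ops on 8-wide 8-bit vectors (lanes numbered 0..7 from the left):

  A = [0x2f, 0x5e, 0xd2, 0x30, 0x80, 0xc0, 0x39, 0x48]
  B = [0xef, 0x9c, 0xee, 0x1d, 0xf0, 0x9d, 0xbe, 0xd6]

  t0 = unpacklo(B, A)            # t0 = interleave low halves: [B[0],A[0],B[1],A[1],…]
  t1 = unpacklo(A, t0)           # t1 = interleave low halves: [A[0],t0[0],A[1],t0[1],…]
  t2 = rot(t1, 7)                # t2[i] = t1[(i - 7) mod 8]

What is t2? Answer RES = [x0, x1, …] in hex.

RES = [ 0xef  0x5e  0x2f  0xd2  0x9c  0x30  0x5e  0x2f ]

→ t0 |ef|2f|9c|5e|ee|d2|1d|30|
→ t1 |2f|ef|5e|2f|d2|9c|30|5e|
→ t2 |ef|5e|2f|d2|9c|30|5e|2f|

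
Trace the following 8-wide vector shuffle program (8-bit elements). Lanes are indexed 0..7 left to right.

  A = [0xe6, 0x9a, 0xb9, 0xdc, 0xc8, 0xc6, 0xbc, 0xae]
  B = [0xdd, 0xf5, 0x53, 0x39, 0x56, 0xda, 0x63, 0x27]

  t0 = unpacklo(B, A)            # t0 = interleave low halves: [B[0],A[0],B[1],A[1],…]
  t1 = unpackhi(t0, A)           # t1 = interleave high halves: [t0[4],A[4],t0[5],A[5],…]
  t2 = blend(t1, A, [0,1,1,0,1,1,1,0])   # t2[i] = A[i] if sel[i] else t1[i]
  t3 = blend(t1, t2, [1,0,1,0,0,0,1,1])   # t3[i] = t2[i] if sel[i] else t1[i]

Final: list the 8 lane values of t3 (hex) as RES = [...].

RES = [ 0x53  0xc8  0xb9  0xc6  0x39  0xbc  0xbc  0xae ]

  t0: dd e6 f5 9a 53 b9 39 dc
  t1: 53 c8 b9 c6 39 bc dc ae
  t2: 53 9a b9 c6 c8 c6 bc ae
  t3: 53 c8 b9 c6 39 bc bc ae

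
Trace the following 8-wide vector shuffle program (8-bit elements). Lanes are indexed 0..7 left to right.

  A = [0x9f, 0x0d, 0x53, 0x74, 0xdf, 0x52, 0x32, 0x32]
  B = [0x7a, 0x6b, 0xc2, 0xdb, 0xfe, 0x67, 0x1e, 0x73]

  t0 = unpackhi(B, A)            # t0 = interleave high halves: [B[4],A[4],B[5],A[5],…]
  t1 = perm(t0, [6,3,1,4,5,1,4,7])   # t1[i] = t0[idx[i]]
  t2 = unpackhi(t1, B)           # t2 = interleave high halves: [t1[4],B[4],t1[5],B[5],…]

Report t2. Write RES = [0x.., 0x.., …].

→ t0 |fe|df|67|52|1e|32|73|32|
→ t1 |73|52|df|1e|32|df|1e|32|
→ t2 |32|fe|df|67|1e|1e|32|73|

RES = [0x32, 0xfe, 0xdf, 0x67, 0x1e, 0x1e, 0x32, 0x73]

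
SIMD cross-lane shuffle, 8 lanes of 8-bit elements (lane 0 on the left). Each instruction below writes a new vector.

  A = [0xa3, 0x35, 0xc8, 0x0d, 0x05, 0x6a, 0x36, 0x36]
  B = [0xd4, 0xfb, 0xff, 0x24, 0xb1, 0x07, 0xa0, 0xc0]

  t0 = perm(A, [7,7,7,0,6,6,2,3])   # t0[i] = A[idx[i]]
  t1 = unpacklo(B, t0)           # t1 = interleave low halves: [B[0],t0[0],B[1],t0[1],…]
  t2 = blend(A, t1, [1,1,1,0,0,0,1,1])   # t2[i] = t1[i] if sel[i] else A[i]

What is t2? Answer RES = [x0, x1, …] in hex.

  t0: 36 36 36 a3 36 36 c8 0d
  t1: d4 36 fb 36 ff 36 24 a3
  t2: d4 36 fb 0d 05 6a 24 a3

RES = [ 0xd4  0x36  0xfb  0x0d  0x05  0x6a  0x24  0xa3 ]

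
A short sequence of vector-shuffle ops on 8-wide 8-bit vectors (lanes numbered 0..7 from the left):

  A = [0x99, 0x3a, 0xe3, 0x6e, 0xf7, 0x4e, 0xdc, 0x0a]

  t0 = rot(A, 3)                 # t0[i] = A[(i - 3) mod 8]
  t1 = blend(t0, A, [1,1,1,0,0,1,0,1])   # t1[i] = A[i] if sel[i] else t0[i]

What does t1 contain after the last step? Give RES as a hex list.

RES = [0x99, 0x3a, 0xe3, 0x99, 0x3a, 0x4e, 0x6e, 0x0a]

  t0: 4e dc 0a 99 3a e3 6e f7
  t1: 99 3a e3 99 3a 4e 6e 0a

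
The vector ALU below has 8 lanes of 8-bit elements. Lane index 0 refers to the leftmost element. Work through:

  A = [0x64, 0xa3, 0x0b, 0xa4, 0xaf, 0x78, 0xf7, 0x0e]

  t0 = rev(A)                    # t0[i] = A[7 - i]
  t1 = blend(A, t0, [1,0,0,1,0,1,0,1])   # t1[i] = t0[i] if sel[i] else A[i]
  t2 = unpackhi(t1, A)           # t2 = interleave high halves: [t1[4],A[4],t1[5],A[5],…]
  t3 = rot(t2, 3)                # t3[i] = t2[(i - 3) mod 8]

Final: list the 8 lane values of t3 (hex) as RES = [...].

  t0: 0e f7 78 af a4 0b a3 64
  t1: 0e a3 0b af af 0b f7 64
  t2: af af 0b 78 f7 f7 64 0e
  t3: f7 64 0e af af 0b 78 f7

RES = [0xf7, 0x64, 0x0e, 0xaf, 0xaf, 0x0b, 0x78, 0xf7]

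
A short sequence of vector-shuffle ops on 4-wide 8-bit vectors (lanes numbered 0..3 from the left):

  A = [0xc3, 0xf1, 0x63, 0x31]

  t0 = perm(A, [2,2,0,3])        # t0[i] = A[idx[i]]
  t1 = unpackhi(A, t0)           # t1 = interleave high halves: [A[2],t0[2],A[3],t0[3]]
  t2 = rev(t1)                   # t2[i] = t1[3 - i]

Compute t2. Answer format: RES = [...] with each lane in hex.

RES = [ 0x31  0x31  0xc3  0x63 ]

→ t0 |63|63|c3|31|
→ t1 |63|c3|31|31|
→ t2 |31|31|c3|63|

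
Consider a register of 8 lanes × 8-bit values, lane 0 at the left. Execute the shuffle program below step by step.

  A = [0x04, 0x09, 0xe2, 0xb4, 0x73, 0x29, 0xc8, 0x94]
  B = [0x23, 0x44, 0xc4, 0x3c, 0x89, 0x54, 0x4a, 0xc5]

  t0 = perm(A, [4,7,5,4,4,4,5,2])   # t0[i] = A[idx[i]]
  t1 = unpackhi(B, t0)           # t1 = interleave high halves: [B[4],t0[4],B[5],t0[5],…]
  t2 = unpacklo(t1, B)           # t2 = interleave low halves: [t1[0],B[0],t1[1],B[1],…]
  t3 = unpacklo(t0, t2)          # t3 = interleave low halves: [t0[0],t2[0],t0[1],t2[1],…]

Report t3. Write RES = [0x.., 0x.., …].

RES = [0x73, 0x89, 0x94, 0x23, 0x29, 0x73, 0x73, 0x44]

  t0: 73 94 29 73 73 73 29 e2
  t1: 89 73 54 73 4a 29 c5 e2
  t2: 89 23 73 44 54 c4 73 3c
  t3: 73 89 94 23 29 73 73 44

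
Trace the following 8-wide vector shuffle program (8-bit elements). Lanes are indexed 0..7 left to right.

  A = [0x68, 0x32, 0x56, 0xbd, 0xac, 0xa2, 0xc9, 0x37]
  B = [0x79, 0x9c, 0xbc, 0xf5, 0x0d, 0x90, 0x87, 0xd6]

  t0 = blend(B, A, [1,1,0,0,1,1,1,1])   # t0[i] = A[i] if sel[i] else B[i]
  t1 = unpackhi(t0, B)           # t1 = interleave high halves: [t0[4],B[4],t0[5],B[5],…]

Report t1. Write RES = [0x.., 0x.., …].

  t0: 68 32 bc f5 ac a2 c9 37
  t1: ac 0d a2 90 c9 87 37 d6

RES = [0xac, 0x0d, 0xa2, 0x90, 0xc9, 0x87, 0x37, 0xd6]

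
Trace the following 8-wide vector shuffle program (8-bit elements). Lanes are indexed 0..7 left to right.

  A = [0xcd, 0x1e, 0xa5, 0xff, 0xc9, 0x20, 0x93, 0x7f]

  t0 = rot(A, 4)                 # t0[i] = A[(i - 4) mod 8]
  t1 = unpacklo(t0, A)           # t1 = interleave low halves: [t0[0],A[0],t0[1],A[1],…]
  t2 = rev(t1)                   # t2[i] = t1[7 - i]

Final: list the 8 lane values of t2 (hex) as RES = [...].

t0 = [0xc9, 0x20, 0x93, 0x7f, 0xcd, 0x1e, 0xa5, 0xff]
t1 = [0xc9, 0xcd, 0x20, 0x1e, 0x93, 0xa5, 0x7f, 0xff]
t2 = [0xff, 0x7f, 0xa5, 0x93, 0x1e, 0x20, 0xcd, 0xc9]

RES = [ 0xff  0x7f  0xa5  0x93  0x1e  0x20  0xcd  0xc9 ]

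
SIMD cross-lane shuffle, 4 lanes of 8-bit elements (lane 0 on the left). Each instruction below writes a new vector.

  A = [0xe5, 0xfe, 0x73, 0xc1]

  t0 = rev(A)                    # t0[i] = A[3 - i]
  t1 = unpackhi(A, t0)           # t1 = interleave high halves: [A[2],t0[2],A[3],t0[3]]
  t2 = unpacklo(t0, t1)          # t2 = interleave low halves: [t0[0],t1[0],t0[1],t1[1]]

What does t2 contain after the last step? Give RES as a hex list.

RES = [ 0xc1  0x73  0x73  0xfe ]

  t0: c1 73 fe e5
  t1: 73 fe c1 e5
  t2: c1 73 73 fe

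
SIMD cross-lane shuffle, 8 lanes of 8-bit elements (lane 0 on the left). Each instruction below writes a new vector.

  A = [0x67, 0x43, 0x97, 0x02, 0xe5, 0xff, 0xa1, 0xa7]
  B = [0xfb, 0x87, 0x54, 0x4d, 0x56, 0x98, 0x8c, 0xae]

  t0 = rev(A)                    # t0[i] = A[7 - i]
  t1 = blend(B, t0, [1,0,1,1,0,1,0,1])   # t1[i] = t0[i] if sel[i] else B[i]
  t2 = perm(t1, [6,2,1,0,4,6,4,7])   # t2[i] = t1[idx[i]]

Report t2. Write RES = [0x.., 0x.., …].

  t0: a7 a1 ff e5 02 97 43 67
  t1: a7 87 ff e5 56 97 8c 67
  t2: 8c ff 87 a7 56 8c 56 67

RES = [ 0x8c  0xff  0x87  0xa7  0x56  0x8c  0x56  0x67 ]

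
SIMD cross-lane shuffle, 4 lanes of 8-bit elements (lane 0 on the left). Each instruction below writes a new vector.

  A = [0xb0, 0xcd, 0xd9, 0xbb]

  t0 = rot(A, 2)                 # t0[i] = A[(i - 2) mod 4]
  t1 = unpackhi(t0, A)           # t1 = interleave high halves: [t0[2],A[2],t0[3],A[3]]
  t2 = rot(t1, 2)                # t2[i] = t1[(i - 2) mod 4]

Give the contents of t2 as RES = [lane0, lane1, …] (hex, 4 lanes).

t0 = [0xd9, 0xbb, 0xb0, 0xcd]
t1 = [0xb0, 0xd9, 0xcd, 0xbb]
t2 = [0xcd, 0xbb, 0xb0, 0xd9]

RES = [ 0xcd  0xbb  0xb0  0xd9 ]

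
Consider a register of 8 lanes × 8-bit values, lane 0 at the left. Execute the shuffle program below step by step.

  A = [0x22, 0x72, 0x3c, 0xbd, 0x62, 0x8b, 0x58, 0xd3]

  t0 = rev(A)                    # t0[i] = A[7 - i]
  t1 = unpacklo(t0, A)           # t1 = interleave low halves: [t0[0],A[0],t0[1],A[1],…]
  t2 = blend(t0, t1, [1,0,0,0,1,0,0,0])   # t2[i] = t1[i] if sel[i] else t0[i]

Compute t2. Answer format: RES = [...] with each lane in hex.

  t0: d3 58 8b 62 bd 3c 72 22
  t1: d3 22 58 72 8b 3c 62 bd
  t2: d3 58 8b 62 8b 3c 72 22

RES = [0xd3, 0x58, 0x8b, 0x62, 0x8b, 0x3c, 0x72, 0x22]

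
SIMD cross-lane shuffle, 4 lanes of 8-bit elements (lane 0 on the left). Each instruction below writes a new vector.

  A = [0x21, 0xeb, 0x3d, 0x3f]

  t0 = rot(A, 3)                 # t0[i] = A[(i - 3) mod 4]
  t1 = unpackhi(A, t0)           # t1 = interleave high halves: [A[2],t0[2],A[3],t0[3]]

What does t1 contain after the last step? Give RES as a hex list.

RES = [ 0x3d  0x3f  0x3f  0x21 ]

→ t0 |eb|3d|3f|21|
→ t1 |3d|3f|3f|21|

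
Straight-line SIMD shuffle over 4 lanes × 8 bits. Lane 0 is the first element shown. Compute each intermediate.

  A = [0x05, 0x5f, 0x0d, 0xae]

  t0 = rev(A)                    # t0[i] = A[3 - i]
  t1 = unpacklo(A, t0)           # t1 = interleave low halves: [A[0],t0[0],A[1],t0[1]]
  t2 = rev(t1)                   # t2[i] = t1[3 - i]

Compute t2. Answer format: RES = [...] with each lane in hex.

  t0: ae 0d 5f 05
  t1: 05 ae 5f 0d
  t2: 0d 5f ae 05

RES = [ 0x0d  0x5f  0xae  0x05 ]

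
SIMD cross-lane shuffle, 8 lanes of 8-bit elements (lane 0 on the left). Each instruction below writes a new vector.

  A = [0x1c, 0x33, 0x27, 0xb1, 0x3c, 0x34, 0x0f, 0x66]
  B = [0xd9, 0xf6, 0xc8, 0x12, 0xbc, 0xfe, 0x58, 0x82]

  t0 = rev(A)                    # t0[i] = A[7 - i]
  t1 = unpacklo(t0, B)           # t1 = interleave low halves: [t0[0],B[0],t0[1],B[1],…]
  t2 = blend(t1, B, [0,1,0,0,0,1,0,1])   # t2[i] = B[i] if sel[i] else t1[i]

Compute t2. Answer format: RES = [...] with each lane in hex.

RES = [0x66, 0xf6, 0x0f, 0xf6, 0x34, 0xfe, 0x3c, 0x82]

→ t0 |66|0f|34|3c|b1|27|33|1c|
→ t1 |66|d9|0f|f6|34|c8|3c|12|
→ t2 |66|f6|0f|f6|34|fe|3c|82|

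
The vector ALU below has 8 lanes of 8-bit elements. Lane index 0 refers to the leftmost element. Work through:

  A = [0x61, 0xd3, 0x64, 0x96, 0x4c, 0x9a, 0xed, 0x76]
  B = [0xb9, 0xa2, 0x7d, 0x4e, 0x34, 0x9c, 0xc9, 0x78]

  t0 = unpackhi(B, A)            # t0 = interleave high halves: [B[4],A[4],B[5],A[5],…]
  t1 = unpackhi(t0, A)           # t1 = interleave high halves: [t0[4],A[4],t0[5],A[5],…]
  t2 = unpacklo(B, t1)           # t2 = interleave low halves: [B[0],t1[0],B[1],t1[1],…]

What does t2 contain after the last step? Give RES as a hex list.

RES = [ 0xb9  0xc9  0xa2  0x4c  0x7d  0xed  0x4e  0x9a ]

t0 = [0x34, 0x4c, 0x9c, 0x9a, 0xc9, 0xed, 0x78, 0x76]
t1 = [0xc9, 0x4c, 0xed, 0x9a, 0x78, 0xed, 0x76, 0x76]
t2 = [0xb9, 0xc9, 0xa2, 0x4c, 0x7d, 0xed, 0x4e, 0x9a]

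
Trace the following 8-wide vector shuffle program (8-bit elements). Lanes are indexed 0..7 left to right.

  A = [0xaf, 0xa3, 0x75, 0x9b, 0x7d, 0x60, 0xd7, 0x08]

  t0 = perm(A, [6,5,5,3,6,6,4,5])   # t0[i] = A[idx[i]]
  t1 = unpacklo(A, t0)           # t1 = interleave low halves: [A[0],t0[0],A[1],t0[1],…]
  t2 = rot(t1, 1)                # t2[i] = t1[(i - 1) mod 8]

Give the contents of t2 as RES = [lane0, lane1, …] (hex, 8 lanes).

  t0: d7 60 60 9b d7 d7 7d 60
  t1: af d7 a3 60 75 60 9b 9b
  t2: 9b af d7 a3 60 75 60 9b

RES = [0x9b, 0xaf, 0xd7, 0xa3, 0x60, 0x75, 0x60, 0x9b]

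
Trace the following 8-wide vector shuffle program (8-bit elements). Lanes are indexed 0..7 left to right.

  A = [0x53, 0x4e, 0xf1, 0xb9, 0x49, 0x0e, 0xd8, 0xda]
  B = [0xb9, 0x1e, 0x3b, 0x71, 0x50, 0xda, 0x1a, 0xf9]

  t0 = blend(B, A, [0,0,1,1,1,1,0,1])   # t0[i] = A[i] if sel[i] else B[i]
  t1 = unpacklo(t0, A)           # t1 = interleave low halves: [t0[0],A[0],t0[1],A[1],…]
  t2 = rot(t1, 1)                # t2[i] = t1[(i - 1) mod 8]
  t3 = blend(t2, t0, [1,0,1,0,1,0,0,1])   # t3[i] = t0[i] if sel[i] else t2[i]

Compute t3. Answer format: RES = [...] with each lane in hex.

t0 = [0xb9, 0x1e, 0xf1, 0xb9, 0x49, 0x0e, 0x1a, 0xda]
t1 = [0xb9, 0x53, 0x1e, 0x4e, 0xf1, 0xf1, 0xb9, 0xb9]
t2 = [0xb9, 0xb9, 0x53, 0x1e, 0x4e, 0xf1, 0xf1, 0xb9]
t3 = [0xb9, 0xb9, 0xf1, 0x1e, 0x49, 0xf1, 0xf1, 0xda]

RES = [0xb9, 0xb9, 0xf1, 0x1e, 0x49, 0xf1, 0xf1, 0xda]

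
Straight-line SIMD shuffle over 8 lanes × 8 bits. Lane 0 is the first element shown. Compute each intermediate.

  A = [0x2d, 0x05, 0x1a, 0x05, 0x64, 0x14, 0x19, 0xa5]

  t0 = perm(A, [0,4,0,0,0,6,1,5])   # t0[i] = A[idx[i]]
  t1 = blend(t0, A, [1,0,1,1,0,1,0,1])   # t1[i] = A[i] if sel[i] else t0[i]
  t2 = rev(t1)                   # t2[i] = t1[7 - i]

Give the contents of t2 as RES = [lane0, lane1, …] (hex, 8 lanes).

RES = [ 0xa5  0x05  0x14  0x2d  0x05  0x1a  0x64  0x2d ]

→ t0 |2d|64|2d|2d|2d|19|05|14|
→ t1 |2d|64|1a|05|2d|14|05|a5|
→ t2 |a5|05|14|2d|05|1a|64|2d|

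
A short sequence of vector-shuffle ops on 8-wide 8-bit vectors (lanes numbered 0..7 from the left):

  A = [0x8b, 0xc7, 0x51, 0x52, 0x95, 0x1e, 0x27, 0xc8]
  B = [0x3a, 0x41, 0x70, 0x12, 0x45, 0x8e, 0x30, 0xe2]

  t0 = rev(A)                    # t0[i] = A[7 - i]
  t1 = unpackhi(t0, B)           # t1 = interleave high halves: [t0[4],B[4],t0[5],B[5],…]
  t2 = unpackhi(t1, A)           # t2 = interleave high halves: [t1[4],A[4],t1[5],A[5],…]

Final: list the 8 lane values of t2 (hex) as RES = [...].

t0 = [0xc8, 0x27, 0x1e, 0x95, 0x52, 0x51, 0xc7, 0x8b]
t1 = [0x52, 0x45, 0x51, 0x8e, 0xc7, 0x30, 0x8b, 0xe2]
t2 = [0xc7, 0x95, 0x30, 0x1e, 0x8b, 0x27, 0xe2, 0xc8]

RES = [ 0xc7  0x95  0x30  0x1e  0x8b  0x27  0xe2  0xc8 ]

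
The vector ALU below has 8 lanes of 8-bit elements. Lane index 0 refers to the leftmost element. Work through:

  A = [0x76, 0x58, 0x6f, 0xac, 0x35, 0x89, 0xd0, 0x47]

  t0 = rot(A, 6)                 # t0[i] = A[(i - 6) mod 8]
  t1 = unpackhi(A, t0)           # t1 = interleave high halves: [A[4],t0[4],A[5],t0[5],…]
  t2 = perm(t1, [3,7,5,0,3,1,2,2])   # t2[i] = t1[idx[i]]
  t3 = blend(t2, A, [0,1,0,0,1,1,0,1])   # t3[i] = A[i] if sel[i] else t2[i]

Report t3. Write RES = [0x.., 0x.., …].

RES = [ 0x47  0x58  0x76  0x35  0x35  0x89  0x89  0x47 ]

→ t0 |6f|ac|35|89|d0|47|76|58|
→ t1 |35|d0|89|47|d0|76|47|58|
→ t2 |47|58|76|35|47|d0|89|89|
→ t3 |47|58|76|35|35|89|89|47|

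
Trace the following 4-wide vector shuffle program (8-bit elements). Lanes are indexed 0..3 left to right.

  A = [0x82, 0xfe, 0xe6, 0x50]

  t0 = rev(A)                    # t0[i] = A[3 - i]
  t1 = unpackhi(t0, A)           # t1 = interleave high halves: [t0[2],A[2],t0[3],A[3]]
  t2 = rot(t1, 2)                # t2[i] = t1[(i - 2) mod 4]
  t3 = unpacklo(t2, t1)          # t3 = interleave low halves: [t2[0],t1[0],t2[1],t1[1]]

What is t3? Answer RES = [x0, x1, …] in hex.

RES = [0x82, 0xfe, 0x50, 0xe6]

  t0: 50 e6 fe 82
  t1: fe e6 82 50
  t2: 82 50 fe e6
  t3: 82 fe 50 e6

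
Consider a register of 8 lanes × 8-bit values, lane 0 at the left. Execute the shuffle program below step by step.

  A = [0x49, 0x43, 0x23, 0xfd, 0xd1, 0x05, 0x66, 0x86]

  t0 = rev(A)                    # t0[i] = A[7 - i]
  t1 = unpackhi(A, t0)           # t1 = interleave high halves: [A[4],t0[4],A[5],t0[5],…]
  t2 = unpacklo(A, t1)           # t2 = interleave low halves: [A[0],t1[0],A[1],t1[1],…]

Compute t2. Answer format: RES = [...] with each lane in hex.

  t0: 86 66 05 d1 fd 23 43 49
  t1: d1 fd 05 23 66 43 86 49
  t2: 49 d1 43 fd 23 05 fd 23

RES = [ 0x49  0xd1  0x43  0xfd  0x23  0x05  0xfd  0x23 ]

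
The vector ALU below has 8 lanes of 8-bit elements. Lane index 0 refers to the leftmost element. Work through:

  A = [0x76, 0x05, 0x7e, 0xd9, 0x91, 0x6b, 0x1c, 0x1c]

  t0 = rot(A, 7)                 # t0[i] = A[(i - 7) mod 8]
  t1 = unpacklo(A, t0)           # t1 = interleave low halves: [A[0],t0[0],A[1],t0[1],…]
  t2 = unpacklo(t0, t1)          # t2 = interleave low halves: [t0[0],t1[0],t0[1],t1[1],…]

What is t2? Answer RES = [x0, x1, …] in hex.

→ t0 |05|7e|d9|91|6b|1c|1c|76|
→ t1 |76|05|05|7e|7e|d9|d9|91|
→ t2 |05|76|7e|05|d9|05|91|7e|

RES = [0x05, 0x76, 0x7e, 0x05, 0xd9, 0x05, 0x91, 0x7e]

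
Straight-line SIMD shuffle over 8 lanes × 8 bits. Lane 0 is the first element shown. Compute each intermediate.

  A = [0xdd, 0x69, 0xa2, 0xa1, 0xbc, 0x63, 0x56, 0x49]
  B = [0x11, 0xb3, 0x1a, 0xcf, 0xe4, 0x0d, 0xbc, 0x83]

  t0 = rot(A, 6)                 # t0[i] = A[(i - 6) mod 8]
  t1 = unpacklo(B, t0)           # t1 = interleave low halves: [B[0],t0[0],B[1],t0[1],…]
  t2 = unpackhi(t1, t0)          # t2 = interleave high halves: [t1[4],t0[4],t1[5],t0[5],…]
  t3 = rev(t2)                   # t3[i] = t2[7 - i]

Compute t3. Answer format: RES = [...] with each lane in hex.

t0 = [0xa2, 0xa1, 0xbc, 0x63, 0x56, 0x49, 0xdd, 0x69]
t1 = [0x11, 0xa2, 0xb3, 0xa1, 0x1a, 0xbc, 0xcf, 0x63]
t2 = [0x1a, 0x56, 0xbc, 0x49, 0xcf, 0xdd, 0x63, 0x69]
t3 = [0x69, 0x63, 0xdd, 0xcf, 0x49, 0xbc, 0x56, 0x1a]

RES = [ 0x69  0x63  0xdd  0xcf  0x49  0xbc  0x56  0x1a ]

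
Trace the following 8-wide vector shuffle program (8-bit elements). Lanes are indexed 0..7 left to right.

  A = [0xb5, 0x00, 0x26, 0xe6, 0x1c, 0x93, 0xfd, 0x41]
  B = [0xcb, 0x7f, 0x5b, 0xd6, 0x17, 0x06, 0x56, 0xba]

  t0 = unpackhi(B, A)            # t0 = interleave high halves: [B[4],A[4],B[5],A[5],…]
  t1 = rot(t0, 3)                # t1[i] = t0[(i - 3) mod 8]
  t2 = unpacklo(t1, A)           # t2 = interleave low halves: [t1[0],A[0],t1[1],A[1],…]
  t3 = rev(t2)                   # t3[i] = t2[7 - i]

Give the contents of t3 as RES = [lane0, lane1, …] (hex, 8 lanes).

t0 = [0x17, 0x1c, 0x06, 0x93, 0x56, 0xfd, 0xba, 0x41]
t1 = [0xfd, 0xba, 0x41, 0x17, 0x1c, 0x06, 0x93, 0x56]
t2 = [0xfd, 0xb5, 0xba, 0x00, 0x41, 0x26, 0x17, 0xe6]
t3 = [0xe6, 0x17, 0x26, 0x41, 0x00, 0xba, 0xb5, 0xfd]

RES = [ 0xe6  0x17  0x26  0x41  0x00  0xba  0xb5  0xfd ]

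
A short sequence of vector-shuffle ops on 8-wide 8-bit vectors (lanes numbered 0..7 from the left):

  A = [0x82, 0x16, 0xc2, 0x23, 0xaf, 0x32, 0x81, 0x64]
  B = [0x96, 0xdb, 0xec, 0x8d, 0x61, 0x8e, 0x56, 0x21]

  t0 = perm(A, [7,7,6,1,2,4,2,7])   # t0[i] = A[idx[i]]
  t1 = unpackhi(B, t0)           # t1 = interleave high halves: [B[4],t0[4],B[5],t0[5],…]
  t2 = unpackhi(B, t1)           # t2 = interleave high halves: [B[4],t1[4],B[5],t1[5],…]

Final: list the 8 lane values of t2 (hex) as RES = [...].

→ t0 |64|64|81|16|c2|af|c2|64|
→ t1 |61|c2|8e|af|56|c2|21|64|
→ t2 |61|56|8e|c2|56|21|21|64|

RES = [ 0x61  0x56  0x8e  0xc2  0x56  0x21  0x21  0x64 ]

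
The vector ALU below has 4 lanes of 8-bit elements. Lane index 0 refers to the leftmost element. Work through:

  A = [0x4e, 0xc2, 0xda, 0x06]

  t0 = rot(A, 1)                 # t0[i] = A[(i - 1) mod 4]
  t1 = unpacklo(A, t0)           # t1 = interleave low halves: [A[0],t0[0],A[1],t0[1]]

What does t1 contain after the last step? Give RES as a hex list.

RES = [ 0x4e  0x06  0xc2  0x4e ]

  t0: 06 4e c2 da
  t1: 4e 06 c2 4e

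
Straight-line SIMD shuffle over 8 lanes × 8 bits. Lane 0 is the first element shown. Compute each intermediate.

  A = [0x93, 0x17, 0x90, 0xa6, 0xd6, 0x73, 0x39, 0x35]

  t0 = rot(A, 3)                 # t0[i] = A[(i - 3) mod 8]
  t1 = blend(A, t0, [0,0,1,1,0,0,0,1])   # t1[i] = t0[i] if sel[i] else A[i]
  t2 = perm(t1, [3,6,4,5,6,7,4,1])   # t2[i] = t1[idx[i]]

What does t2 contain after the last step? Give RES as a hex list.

RES = [ 0x93  0x39  0xd6  0x73  0x39  0xd6  0xd6  0x17 ]

t0 = [0x73, 0x39, 0x35, 0x93, 0x17, 0x90, 0xa6, 0xd6]
t1 = [0x93, 0x17, 0x35, 0x93, 0xd6, 0x73, 0x39, 0xd6]
t2 = [0x93, 0x39, 0xd6, 0x73, 0x39, 0xd6, 0xd6, 0x17]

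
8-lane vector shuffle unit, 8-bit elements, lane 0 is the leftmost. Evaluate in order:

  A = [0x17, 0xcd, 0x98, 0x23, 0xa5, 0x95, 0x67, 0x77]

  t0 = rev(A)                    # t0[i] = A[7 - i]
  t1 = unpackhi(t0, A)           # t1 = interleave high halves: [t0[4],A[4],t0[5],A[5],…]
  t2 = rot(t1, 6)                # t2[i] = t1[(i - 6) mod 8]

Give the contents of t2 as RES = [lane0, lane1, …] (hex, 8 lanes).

  t0: 77 67 95 a5 23 98 cd 17
  t1: 23 a5 98 95 cd 67 17 77
  t2: 98 95 cd 67 17 77 23 a5

RES = [0x98, 0x95, 0xcd, 0x67, 0x17, 0x77, 0x23, 0xa5]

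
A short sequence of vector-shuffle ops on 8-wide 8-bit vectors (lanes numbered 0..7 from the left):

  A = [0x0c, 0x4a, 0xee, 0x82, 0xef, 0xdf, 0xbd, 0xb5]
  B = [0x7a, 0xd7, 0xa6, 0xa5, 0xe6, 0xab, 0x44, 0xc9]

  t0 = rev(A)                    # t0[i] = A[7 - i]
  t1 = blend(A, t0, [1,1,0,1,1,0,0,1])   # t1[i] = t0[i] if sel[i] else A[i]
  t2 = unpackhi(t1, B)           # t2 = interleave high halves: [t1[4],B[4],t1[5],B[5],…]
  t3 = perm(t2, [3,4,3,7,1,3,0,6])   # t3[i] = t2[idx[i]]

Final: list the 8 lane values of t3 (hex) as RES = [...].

RES = [0xab, 0xbd, 0xab, 0xc9, 0xe6, 0xab, 0x82, 0x0c]

→ t0 |b5|bd|df|ef|82|ee|4a|0c|
→ t1 |b5|bd|ee|ef|82|df|bd|0c|
→ t2 |82|e6|df|ab|bd|44|0c|c9|
→ t3 |ab|bd|ab|c9|e6|ab|82|0c|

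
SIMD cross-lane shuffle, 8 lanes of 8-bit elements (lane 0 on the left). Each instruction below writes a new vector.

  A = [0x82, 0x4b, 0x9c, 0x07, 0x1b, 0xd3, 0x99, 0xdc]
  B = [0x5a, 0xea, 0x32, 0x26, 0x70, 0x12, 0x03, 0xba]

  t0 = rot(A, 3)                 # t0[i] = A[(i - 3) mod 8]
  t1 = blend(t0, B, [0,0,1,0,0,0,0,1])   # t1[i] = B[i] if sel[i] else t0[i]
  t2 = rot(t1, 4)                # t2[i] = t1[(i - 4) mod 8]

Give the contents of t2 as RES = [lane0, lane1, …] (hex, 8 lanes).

t0 = [0xd3, 0x99, 0xdc, 0x82, 0x4b, 0x9c, 0x07, 0x1b]
t1 = [0xd3, 0x99, 0x32, 0x82, 0x4b, 0x9c, 0x07, 0xba]
t2 = [0x4b, 0x9c, 0x07, 0xba, 0xd3, 0x99, 0x32, 0x82]

RES = [ 0x4b  0x9c  0x07  0xba  0xd3  0x99  0x32  0x82 ]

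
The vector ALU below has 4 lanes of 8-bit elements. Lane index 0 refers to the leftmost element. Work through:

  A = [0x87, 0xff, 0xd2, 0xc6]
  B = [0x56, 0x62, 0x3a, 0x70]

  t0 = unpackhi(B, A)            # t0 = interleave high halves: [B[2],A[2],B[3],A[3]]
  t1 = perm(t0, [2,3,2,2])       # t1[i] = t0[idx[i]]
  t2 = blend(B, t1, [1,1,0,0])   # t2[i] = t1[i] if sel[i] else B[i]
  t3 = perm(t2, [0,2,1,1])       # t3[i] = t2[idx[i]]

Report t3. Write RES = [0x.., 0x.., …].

RES = [0x70, 0x3a, 0xc6, 0xc6]

→ t0 |3a|d2|70|c6|
→ t1 |70|c6|70|70|
→ t2 |70|c6|3a|70|
→ t3 |70|3a|c6|c6|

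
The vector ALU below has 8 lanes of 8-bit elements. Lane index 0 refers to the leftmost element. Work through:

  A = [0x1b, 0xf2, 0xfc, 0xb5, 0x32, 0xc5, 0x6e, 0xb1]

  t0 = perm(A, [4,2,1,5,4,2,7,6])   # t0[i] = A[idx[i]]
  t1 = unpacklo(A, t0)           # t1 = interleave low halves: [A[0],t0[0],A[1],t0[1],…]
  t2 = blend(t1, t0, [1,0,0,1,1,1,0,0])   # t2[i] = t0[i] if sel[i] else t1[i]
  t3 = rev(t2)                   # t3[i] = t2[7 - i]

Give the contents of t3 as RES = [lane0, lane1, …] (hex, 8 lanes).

  t0: 32 fc f2 c5 32 fc b1 6e
  t1: 1b 32 f2 fc fc f2 b5 c5
  t2: 32 32 f2 c5 32 fc b5 c5
  t3: c5 b5 fc 32 c5 f2 32 32

RES = [ 0xc5  0xb5  0xfc  0x32  0xc5  0xf2  0x32  0x32 ]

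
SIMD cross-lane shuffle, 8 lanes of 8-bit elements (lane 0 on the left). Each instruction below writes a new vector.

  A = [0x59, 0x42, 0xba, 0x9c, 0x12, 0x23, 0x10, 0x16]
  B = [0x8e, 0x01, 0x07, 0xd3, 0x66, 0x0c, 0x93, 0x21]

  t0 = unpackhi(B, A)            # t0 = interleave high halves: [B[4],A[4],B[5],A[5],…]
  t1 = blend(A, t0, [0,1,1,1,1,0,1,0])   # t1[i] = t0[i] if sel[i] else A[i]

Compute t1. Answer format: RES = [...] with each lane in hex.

→ t0 |66|12|0c|23|93|10|21|16|
→ t1 |59|12|0c|23|93|23|21|16|

RES = [ 0x59  0x12  0x0c  0x23  0x93  0x23  0x21  0x16 ]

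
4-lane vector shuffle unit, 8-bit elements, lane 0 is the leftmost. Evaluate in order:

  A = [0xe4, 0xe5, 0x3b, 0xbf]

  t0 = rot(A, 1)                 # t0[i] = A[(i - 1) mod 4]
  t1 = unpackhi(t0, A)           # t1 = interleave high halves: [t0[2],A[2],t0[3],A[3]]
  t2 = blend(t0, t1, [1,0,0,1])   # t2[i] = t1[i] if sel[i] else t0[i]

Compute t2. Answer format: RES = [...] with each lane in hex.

RES = [0xe5, 0xe4, 0xe5, 0xbf]

t0 = [0xbf, 0xe4, 0xe5, 0x3b]
t1 = [0xe5, 0x3b, 0x3b, 0xbf]
t2 = [0xe5, 0xe4, 0xe5, 0xbf]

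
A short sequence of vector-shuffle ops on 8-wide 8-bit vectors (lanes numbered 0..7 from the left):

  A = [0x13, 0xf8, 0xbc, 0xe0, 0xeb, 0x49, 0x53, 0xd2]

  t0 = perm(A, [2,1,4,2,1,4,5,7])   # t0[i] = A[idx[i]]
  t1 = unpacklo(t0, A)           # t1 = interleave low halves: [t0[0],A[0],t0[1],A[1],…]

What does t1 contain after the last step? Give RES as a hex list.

→ t0 |bc|f8|eb|bc|f8|eb|49|d2|
→ t1 |bc|13|f8|f8|eb|bc|bc|e0|

RES = [ 0xbc  0x13  0xf8  0xf8  0xeb  0xbc  0xbc  0xe0 ]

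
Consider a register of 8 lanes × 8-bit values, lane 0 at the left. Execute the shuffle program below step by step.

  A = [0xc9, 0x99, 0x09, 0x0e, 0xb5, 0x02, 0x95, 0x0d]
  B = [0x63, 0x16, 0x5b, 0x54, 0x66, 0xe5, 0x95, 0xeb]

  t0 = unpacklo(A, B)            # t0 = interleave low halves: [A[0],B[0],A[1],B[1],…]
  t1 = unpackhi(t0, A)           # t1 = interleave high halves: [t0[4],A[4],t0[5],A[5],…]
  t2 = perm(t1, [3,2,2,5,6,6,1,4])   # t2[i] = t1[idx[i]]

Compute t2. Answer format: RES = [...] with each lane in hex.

RES = [ 0x02  0x5b  0x5b  0x95  0x54  0x54  0xb5  0x0e ]

  t0: c9 63 99 16 09 5b 0e 54
  t1: 09 b5 5b 02 0e 95 54 0d
  t2: 02 5b 5b 95 54 54 b5 0e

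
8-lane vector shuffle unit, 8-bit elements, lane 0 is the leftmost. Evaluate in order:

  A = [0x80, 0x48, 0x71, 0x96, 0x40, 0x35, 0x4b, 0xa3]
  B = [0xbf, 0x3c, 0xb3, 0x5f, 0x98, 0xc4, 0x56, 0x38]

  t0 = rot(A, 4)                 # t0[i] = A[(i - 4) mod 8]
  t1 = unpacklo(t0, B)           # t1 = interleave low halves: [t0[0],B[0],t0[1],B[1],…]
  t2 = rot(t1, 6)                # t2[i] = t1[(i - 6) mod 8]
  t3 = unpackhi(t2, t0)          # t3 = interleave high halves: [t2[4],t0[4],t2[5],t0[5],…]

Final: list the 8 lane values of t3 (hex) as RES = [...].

t0 = [0x40, 0x35, 0x4b, 0xa3, 0x80, 0x48, 0x71, 0x96]
t1 = [0x40, 0xbf, 0x35, 0x3c, 0x4b, 0xb3, 0xa3, 0x5f]
t2 = [0x35, 0x3c, 0x4b, 0xb3, 0xa3, 0x5f, 0x40, 0xbf]
t3 = [0xa3, 0x80, 0x5f, 0x48, 0x40, 0x71, 0xbf, 0x96]

RES = [ 0xa3  0x80  0x5f  0x48  0x40  0x71  0xbf  0x96 ]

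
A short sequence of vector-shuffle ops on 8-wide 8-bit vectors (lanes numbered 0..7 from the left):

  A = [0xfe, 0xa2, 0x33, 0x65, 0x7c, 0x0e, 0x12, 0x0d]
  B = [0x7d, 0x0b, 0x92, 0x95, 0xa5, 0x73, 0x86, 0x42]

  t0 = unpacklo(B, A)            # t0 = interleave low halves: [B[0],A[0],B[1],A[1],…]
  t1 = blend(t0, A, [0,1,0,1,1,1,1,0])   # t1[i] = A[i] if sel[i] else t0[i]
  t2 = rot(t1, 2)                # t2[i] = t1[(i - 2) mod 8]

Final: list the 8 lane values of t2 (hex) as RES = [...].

RES = [ 0x12  0x65  0x7d  0xa2  0x0b  0x65  0x7c  0x0e ]

  t0: 7d fe 0b a2 92 33 95 65
  t1: 7d a2 0b 65 7c 0e 12 65
  t2: 12 65 7d a2 0b 65 7c 0e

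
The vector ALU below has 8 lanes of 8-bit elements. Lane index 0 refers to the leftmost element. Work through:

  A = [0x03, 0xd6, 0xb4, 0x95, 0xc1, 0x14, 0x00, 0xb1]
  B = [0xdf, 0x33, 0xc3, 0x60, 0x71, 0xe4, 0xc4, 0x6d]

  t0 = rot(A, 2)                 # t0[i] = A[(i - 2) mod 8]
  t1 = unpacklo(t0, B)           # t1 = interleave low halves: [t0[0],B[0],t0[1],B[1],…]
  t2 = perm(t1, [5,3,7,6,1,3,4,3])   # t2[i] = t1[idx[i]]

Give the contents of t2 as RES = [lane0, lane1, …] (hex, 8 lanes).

RES = [0xc3, 0x33, 0x60, 0xd6, 0xdf, 0x33, 0x03, 0x33]

→ t0 |00|b1|03|d6|b4|95|c1|14|
→ t1 |00|df|b1|33|03|c3|d6|60|
→ t2 |c3|33|60|d6|df|33|03|33|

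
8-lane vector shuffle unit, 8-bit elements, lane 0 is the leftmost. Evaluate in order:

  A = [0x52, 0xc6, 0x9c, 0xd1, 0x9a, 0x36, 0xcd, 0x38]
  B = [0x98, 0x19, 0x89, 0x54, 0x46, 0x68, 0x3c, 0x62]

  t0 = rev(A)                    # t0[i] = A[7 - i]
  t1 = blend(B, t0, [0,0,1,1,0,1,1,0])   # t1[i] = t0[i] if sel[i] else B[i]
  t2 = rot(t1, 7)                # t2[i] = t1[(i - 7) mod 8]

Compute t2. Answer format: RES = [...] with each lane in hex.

RES = [0x19, 0x36, 0x9a, 0x46, 0x9c, 0xc6, 0x62, 0x98]

t0 = [0x38, 0xcd, 0x36, 0x9a, 0xd1, 0x9c, 0xc6, 0x52]
t1 = [0x98, 0x19, 0x36, 0x9a, 0x46, 0x9c, 0xc6, 0x62]
t2 = [0x19, 0x36, 0x9a, 0x46, 0x9c, 0xc6, 0x62, 0x98]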